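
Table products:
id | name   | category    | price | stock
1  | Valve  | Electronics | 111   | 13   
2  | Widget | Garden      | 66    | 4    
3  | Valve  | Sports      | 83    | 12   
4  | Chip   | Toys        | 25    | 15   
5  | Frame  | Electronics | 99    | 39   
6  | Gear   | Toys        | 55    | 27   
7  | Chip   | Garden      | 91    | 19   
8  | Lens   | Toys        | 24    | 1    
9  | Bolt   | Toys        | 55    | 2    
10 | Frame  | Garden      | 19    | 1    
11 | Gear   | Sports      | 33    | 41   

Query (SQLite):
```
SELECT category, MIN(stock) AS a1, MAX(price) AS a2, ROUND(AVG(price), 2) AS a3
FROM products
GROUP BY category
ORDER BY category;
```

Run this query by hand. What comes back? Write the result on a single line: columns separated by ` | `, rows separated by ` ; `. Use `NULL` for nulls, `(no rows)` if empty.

Group products by category.
Per group compute: MIN(stock), MAX(price), ROUND(AVG(price), 2).
  Electronics: ids {1, 5} → MIN(stock)=13, MAX(price)=111, ROUND(AVG(price), 2)=105
  Garden: ids {2, 7, 10} → MIN(stock)=1, MAX(price)=91, ROUND(AVG(price), 2)=58.67
  Sports: ids {3, 11} → MIN(stock)=12, MAX(price)=83, ROUND(AVG(price), 2)=58
  Toys: ids {4, 6, 8, 9} → MIN(stock)=1, MAX(price)=55, ROUND(AVG(price), 2)=39.75

Electronics | 13 | 111 | 105 ; Garden | 1 | 91 | 58.67 ; Sports | 12 | 83 | 58 ; Toys | 1 | 55 | 39.75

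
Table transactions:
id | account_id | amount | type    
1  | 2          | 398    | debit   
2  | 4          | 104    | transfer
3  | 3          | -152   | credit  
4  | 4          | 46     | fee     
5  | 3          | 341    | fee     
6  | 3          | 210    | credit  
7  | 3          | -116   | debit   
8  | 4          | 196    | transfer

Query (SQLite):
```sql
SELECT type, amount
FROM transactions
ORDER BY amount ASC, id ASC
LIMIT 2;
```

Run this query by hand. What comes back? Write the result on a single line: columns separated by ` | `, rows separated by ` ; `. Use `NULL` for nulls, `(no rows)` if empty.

Sort by amount asc, tiebreak id asc: (-152, id=3), (-116, id=7), (46, id=4), (104, id=2), (196, id=8) …. Take first 2.

credit | -152 ; debit | -116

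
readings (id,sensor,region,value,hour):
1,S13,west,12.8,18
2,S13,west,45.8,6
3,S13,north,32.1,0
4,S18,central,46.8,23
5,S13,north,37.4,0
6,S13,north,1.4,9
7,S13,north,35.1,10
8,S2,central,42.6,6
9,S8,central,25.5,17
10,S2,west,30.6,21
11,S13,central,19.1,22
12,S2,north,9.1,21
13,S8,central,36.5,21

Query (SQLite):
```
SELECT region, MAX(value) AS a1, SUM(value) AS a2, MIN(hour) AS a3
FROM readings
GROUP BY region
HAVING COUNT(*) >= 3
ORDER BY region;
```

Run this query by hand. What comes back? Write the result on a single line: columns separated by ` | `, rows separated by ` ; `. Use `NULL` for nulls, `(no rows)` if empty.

central | 46.8 | 170.5 | 6 ; north | 37.4 | 115.1 | 0 ; west | 45.8 | 89.2 | 6

Group readings by region.
Per group compute: MAX(value), SUM(value), MIN(hour).
HAVING: drop groups with fewer than 3 rows.
  central: ids {4, 8, 9, 11, 13} → MAX(value)=46.8, SUM(value)=170.5, MIN(hour)=6
  north: ids {3, 5, 6, 7, 12} → MAX(value)=37.4, SUM(value)=115.1, MIN(hour)=0
  west: ids {1, 2, 10} → MAX(value)=45.8, SUM(value)=89.2, MIN(hour)=6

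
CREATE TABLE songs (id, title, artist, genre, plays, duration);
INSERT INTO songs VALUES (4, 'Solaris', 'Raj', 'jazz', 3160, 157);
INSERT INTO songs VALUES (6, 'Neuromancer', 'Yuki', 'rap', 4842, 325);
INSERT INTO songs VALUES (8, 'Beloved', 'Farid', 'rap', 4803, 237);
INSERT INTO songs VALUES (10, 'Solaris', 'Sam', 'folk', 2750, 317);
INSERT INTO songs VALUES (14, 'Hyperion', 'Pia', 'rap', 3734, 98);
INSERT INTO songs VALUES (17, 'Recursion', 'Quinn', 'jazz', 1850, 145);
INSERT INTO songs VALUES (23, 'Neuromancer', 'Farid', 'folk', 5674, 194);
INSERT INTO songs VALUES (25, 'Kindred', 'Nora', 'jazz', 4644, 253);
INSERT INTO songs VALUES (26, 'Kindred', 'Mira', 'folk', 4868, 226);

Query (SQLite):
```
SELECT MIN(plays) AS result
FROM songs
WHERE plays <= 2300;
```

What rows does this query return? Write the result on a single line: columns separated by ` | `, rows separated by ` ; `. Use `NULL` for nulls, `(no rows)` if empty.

1850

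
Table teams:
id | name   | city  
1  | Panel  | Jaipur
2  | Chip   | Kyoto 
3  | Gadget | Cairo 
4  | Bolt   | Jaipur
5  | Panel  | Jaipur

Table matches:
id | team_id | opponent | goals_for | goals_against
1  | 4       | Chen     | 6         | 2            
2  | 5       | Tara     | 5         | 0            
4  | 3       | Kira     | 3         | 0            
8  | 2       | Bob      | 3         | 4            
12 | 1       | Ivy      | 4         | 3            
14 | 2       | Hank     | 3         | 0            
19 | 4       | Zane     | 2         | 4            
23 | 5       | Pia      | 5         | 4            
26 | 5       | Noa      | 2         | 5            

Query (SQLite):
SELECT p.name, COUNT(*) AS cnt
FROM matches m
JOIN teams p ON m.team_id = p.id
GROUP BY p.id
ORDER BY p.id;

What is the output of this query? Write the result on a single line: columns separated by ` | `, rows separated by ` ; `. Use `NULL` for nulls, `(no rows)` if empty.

Panel | 1 ; Chip | 2 ; Gadget | 1 ; Bolt | 2 ; Panel | 3

Join each matches row to its teams via team_id.
Group joined rows by teams.id; compute COUNT(*) per group.
  1: ids {12} → COUNT(*)=1
  2: ids {8, 14} → COUNT(*)=2
  3: ids {4} → COUNT(*)=1
  4: ids {1, 19} → COUNT(*)=2
  5: ids {2, 23, 26} → COUNT(*)=3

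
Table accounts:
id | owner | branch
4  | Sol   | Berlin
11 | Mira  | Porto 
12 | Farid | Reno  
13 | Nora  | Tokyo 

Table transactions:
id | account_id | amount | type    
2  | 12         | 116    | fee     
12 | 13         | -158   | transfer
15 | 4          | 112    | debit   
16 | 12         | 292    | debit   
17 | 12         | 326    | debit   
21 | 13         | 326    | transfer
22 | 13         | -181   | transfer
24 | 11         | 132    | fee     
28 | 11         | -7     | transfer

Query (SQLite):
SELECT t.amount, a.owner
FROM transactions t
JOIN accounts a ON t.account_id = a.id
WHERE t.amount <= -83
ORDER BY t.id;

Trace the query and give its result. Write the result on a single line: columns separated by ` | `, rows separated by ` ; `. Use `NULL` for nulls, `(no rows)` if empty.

-158 | Nora ; -181 | Nora

Each transactions row matches the accounts row where account_id = accounts.id.
Then keep rows with t.amount <= -83.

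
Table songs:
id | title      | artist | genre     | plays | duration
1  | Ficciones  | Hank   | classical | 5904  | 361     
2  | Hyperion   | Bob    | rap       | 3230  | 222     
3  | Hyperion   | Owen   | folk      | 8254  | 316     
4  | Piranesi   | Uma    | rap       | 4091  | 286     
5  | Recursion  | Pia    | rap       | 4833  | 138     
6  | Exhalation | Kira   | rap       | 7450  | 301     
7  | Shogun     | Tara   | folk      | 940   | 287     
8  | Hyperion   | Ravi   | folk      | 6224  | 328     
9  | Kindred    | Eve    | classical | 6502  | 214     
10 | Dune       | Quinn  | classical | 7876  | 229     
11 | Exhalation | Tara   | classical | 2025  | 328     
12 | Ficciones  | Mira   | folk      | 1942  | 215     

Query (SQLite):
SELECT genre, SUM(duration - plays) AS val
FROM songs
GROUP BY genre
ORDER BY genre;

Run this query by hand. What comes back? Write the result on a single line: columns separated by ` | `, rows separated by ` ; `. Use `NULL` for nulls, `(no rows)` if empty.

For each row compute duration - plays.
Group by genre; take SUM of the expression per group.
  classical: ids {1, 9, 10, 11} → SUM(duration - plays)=-21175
  folk: ids {3, 7, 8, 12} → SUM(duration - plays)=-16214
  rap: ids {2, 4, 5, 6} → SUM(duration - plays)=-18657

classical | -21175 ; folk | -16214 ; rap | -18657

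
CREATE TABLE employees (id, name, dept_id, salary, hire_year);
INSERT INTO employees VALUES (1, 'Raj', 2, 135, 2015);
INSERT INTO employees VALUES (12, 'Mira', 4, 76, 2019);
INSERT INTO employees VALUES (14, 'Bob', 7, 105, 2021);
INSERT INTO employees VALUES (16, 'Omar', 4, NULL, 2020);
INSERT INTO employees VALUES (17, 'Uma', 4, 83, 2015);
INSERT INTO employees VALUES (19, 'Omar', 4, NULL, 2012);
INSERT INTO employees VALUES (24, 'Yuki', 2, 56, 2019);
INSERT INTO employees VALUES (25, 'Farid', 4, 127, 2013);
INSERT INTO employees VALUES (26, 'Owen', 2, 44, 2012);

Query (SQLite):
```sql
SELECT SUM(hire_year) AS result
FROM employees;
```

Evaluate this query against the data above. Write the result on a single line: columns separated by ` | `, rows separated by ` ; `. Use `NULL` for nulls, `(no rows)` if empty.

18146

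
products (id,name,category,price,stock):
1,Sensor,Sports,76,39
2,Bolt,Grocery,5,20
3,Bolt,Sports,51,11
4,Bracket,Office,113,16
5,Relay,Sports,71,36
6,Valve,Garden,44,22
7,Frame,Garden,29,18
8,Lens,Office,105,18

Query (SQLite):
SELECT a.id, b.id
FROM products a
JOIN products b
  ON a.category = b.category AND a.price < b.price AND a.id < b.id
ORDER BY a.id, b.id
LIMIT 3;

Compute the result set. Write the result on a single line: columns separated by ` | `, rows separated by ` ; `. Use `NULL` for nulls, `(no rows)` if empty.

3 | 5

Pairs (a,b) with same category, a.price < b.price, a.id < b.id.
category groups: Garden:{6,7} Grocery:{2} Office:{4,8} Sports:{1,3,5}
Ordered by (a.id, b.id); first 3.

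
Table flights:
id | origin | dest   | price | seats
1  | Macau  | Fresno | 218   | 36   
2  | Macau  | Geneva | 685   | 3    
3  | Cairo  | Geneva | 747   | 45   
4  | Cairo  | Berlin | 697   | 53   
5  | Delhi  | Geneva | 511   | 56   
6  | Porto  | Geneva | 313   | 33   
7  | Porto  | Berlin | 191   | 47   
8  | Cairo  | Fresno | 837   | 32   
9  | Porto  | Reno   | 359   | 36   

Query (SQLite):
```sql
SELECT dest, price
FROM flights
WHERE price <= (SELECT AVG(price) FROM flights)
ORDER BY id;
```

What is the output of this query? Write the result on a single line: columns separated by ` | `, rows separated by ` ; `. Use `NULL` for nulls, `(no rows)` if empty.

Scalar subquery: AVG(price) over all flights rows = 506.444444 (≈; comparison uses full precision).
Keep rows where price <= that value.

Fresno | 218 ; Geneva | 313 ; Berlin | 191 ; Reno | 359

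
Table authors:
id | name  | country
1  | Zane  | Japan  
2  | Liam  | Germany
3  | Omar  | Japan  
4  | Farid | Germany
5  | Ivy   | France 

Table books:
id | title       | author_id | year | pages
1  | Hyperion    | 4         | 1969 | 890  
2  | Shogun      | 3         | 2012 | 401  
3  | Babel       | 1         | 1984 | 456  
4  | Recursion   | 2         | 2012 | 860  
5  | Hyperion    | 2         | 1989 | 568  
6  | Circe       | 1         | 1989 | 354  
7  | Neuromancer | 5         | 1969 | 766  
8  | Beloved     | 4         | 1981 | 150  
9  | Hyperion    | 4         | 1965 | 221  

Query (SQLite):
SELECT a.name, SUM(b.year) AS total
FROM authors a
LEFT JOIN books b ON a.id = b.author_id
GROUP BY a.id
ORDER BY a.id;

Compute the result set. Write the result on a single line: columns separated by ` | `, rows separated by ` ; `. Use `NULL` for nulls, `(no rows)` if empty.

Zane | 3973 ; Liam | 4001 ; Omar | 2012 ; Farid | 5915 ; Ivy | 1969

LEFT JOIN keeps every authors row; unmatched ones get NULL for books columns.
Group by authors.id and compute SUM(b.year). SUM over an all-NULL group is NULL.
  1: ids {3, 6} → SUM(b.year)=3973
  2: ids {4, 5} → SUM(b.year)=4001
  3: ids {2} → SUM(b.year)=2012
  4: ids {1, 8, 9} → SUM(b.year)=5915
  5: ids {7} → SUM(b.year)=1969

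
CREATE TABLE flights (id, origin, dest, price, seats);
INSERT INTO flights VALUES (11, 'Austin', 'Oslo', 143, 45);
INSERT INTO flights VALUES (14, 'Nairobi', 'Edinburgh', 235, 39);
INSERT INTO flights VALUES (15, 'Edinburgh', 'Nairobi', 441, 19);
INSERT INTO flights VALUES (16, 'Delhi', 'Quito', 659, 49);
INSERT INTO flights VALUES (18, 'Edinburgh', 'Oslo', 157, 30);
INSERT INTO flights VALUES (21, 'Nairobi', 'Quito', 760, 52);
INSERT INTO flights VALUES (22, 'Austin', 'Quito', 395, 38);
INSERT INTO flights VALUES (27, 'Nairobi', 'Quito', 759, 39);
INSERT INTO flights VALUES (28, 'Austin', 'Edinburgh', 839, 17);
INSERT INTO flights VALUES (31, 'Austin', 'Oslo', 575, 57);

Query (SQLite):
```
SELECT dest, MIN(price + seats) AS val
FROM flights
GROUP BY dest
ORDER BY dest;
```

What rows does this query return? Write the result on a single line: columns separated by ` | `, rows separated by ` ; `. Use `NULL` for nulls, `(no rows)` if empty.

Edinburgh | 274 ; Nairobi | 460 ; Oslo | 187 ; Quito | 433

For each row compute price + seats.
Group by dest; take MIN of the expression per group.
  Edinburgh: ids {14, 28} → MIN(price + seats)=274
  Nairobi: ids {15} → MIN(price + seats)=460
  Oslo: ids {11, 18, 31} → MIN(price + seats)=187
  Quito: ids {16, 21, 22, 27} → MIN(price + seats)=433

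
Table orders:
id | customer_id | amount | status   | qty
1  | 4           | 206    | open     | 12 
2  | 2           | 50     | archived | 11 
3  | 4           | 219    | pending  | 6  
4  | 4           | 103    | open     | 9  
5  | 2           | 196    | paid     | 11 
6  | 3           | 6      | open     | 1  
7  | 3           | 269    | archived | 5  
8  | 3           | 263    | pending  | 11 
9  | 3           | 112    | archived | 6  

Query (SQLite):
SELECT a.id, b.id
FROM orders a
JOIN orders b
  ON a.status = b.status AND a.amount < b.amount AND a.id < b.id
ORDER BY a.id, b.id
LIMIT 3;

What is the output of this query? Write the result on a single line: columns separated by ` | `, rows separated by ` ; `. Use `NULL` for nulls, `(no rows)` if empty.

2 | 7 ; 2 | 9 ; 3 | 8

Pairs (a,b) with same status, a.amount < b.amount, a.id < b.id.
status groups: archived:{2,7,9} open:{1,4,6} paid:{5} pending:{3,8}
Ordered by (a.id, b.id); first 3.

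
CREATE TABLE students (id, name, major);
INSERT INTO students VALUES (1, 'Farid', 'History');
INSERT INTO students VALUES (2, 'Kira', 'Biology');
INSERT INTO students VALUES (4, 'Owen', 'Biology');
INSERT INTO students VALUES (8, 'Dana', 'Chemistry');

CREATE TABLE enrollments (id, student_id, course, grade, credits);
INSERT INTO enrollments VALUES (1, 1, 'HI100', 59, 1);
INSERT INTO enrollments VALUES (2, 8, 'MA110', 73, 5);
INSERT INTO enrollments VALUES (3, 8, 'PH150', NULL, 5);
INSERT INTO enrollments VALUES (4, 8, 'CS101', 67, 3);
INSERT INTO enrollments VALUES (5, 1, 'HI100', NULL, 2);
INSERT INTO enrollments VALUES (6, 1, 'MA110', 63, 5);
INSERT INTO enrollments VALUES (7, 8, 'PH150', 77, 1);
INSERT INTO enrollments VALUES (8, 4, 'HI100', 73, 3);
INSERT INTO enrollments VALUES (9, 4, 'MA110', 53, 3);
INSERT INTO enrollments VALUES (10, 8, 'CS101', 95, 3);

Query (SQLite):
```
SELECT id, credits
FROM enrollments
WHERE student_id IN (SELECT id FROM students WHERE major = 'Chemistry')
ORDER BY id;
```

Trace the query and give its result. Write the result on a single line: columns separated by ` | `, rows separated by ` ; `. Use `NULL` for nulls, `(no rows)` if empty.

2 | 5 ; 3 | 5 ; 4 | 3 ; 7 | 1 ; 10 | 3

Inner query: students.id where major = 'Chemistry'.
Outer: keep enrollments rows whose student_id is in that set.
Inner query → {8}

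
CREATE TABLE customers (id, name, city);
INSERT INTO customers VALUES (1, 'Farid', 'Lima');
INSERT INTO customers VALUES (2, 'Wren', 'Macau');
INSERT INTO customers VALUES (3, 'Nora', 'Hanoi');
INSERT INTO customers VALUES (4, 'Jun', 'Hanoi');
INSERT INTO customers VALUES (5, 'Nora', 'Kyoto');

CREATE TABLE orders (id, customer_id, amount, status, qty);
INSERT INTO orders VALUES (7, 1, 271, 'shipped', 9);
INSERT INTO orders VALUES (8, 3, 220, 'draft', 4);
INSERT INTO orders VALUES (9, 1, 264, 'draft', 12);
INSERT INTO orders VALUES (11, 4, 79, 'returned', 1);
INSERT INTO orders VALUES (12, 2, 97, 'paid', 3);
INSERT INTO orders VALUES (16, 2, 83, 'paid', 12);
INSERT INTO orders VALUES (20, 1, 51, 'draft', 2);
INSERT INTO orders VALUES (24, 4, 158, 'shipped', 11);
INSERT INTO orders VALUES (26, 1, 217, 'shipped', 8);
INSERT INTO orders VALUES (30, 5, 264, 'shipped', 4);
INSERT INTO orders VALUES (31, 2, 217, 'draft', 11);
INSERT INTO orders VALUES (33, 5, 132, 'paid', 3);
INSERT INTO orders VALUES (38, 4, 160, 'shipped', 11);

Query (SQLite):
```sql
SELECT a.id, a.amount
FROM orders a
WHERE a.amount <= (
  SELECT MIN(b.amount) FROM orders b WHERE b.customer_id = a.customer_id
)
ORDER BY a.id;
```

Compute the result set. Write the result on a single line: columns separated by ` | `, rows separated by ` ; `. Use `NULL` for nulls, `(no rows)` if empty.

8 | 220 ; 11 | 79 ; 16 | 83 ; 20 | 51 ; 33 | 132

For each orders row a, compute MIN(amount) over rows sharing a.customer_id.
Keep row a if a.amount <= that per-group MIN.
  customer_id=1: MIN(amount) = 51
  customer_id=2: MIN(amount) = 83
  customer_id=3: MIN(amount) = 220
  customer_id=4: MIN(amount) = 79
  customer_id=5: MIN(amount) = 132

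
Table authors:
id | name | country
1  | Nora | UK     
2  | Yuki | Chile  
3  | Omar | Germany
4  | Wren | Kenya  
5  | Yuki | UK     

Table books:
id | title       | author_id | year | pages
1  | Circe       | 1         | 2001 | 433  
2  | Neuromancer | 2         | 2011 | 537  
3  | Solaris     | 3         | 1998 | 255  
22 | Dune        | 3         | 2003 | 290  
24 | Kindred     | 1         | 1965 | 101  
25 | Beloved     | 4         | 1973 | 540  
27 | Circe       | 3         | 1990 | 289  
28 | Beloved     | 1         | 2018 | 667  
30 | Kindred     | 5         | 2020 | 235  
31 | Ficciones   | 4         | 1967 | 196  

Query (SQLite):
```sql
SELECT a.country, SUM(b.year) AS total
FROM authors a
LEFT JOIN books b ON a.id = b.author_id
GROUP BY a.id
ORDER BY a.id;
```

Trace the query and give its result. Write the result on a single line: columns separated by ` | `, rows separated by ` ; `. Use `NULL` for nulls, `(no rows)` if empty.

UK | 5984 ; Chile | 2011 ; Germany | 5991 ; Kenya | 3940 ; UK | 2020

LEFT JOIN keeps every authors row; unmatched ones get NULL for books columns.
Group by authors.id and compute SUM(b.year). SUM over an all-NULL group is NULL.
  1: ids {1, 24, 28} → SUM(b.year)=5984
  2: ids {2} → SUM(b.year)=2011
  3: ids {3, 22, 27} → SUM(b.year)=5991
  4: ids {25, 31} → SUM(b.year)=3940
  5: ids {30} → SUM(b.year)=2020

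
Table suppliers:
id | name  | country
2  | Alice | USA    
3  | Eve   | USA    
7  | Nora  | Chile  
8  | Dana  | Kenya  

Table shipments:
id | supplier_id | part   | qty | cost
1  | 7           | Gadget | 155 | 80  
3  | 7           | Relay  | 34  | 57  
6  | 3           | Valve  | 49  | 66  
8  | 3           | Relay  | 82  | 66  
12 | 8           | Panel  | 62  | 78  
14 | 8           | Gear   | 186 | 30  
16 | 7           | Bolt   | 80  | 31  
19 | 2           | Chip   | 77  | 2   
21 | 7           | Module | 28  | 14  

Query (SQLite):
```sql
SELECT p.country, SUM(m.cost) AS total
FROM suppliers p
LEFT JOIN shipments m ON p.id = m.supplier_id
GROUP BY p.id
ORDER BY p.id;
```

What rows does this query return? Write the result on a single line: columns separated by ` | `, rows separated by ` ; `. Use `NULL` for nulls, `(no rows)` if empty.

USA | 2 ; USA | 132 ; Chile | 182 ; Kenya | 108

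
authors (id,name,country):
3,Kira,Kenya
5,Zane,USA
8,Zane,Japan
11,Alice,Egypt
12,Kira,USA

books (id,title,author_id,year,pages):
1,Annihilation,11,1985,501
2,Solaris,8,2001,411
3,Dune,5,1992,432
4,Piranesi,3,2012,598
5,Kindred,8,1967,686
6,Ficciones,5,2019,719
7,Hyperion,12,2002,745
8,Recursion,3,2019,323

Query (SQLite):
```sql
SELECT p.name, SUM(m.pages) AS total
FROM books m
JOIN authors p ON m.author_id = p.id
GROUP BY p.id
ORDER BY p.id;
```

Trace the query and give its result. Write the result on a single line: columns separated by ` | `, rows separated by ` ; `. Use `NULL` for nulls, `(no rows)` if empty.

Join each books row to its authors via author_id.
Group joined rows by authors.id; compute SUM(m.pages) per group.
  3: ids {4, 8} → SUM(m.pages)=921
  5: ids {3, 6} → SUM(m.pages)=1151
  8: ids {2, 5} → SUM(m.pages)=1097
  11: ids {1} → SUM(m.pages)=501
  12: ids {7} → SUM(m.pages)=745

Kira | 921 ; Zane | 1151 ; Zane | 1097 ; Alice | 501 ; Kira | 745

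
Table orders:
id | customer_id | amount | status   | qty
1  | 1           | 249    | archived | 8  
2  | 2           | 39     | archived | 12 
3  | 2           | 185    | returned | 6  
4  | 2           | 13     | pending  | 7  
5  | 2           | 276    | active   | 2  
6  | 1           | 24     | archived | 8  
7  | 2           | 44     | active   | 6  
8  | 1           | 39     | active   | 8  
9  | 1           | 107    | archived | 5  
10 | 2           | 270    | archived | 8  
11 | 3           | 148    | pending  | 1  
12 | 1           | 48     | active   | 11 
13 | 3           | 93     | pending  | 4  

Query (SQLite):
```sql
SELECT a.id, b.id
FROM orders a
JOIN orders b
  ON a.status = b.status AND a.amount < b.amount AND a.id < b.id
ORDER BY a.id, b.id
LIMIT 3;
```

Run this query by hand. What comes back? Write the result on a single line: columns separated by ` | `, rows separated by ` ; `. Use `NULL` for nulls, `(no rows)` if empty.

Pairs (a,b) with same status, a.amount < b.amount, a.id < b.id.
status groups: active:{5,7,8,12} archived:{1,2,6,9,10} pending:{4,11,13} returned:{3}
Ordered by (a.id, b.id); first 3.

1 | 10 ; 2 | 9 ; 2 | 10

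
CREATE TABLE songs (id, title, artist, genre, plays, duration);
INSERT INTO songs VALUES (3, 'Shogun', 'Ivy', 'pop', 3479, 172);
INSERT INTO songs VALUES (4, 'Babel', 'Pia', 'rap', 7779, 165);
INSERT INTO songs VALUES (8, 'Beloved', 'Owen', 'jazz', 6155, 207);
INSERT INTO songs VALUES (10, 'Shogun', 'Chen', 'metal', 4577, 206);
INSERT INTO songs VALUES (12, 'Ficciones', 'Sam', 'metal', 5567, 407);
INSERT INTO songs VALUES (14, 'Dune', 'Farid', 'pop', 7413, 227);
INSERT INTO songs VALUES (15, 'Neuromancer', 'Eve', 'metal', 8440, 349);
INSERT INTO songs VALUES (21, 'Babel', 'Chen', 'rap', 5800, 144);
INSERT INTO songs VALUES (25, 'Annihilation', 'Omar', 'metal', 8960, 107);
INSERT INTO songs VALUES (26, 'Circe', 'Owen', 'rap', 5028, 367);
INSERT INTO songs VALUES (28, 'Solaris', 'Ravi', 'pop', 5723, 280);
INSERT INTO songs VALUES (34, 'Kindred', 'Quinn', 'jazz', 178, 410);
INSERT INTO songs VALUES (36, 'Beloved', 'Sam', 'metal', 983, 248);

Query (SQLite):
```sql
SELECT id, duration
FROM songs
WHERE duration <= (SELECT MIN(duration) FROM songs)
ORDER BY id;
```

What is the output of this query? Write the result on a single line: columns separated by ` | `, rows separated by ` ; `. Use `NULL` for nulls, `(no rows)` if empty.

25 | 107

Scalar subquery: MIN(duration) over all songs rows = 107.
Keep rows where duration <= that value.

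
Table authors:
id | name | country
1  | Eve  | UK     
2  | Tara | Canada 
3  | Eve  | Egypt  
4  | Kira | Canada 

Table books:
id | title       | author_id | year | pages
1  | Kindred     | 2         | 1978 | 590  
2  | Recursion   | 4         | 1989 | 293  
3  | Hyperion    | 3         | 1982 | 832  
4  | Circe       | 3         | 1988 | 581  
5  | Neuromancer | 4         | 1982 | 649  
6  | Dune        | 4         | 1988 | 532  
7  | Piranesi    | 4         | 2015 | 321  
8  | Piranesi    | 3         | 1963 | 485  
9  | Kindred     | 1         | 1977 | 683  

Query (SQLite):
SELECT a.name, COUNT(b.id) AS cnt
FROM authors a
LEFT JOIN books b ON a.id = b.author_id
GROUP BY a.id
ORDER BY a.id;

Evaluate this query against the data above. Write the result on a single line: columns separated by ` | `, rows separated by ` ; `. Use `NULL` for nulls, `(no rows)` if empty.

LEFT JOIN keeps every authors row; unmatched ones get NULL for books columns.
Group by authors.id and compute COUNT(b.id). COUNT(col) of an all-NULL group is 0.
  1: ids {9} → COUNT(b.id)=1
  2: ids {1} → COUNT(b.id)=1
  3: ids {3, 4, 8} → COUNT(b.id)=3
  4: ids {2, 5, 6, 7} → COUNT(b.id)=4

Eve | 1 ; Tara | 1 ; Eve | 3 ; Kira | 4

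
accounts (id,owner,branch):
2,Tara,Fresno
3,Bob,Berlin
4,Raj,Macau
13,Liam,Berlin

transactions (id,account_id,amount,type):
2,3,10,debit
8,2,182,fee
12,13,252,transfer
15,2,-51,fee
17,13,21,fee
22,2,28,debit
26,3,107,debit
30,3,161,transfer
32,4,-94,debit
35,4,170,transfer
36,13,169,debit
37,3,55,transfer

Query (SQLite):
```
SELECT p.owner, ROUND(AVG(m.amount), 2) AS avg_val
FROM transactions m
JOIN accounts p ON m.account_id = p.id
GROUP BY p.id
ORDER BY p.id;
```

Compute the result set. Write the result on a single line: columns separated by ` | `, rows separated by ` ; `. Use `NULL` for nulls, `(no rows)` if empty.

Tara | 53 ; Bob | 83.25 ; Raj | 38 ; Liam | 147.33

Join each transactions row to its accounts via account_id.
Group joined rows by accounts.id; compute ROUND(AVG(m.amount), 2) per group.
  2: ids {8, 15, 22} → ROUND(AVG(m.amount), 2)=53
  3: ids {2, 26, 30, 37} → ROUND(AVG(m.amount), 2)=83.25
  4: ids {32, 35} → ROUND(AVG(m.amount), 2)=38
  13: ids {12, 17, 36} → ROUND(AVG(m.amount), 2)=147.33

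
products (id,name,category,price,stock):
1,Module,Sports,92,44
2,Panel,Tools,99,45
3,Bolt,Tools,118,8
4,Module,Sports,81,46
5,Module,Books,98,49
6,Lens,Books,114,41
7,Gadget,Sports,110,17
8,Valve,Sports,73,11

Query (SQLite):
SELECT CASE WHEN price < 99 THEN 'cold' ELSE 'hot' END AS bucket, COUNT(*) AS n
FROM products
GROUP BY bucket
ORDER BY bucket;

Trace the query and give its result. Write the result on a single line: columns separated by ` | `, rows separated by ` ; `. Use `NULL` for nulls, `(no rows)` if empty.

Bucket rows by price < 99 → 'cold' else 'hot'; count each bucket.

cold | 4 ; hot | 4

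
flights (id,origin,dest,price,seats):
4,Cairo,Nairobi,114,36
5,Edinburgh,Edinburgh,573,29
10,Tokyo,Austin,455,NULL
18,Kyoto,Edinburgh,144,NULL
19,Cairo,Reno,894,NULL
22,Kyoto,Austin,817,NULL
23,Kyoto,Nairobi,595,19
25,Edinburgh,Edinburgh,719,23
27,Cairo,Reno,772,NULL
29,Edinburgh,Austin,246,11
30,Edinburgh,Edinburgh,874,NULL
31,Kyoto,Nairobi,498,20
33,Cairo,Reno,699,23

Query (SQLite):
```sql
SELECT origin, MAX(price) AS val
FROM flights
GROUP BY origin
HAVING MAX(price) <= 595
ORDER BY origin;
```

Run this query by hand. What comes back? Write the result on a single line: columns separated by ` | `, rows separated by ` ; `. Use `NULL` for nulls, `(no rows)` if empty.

Tokyo | 455

Partition flights by origin; compute MAX(price) within each group.
HAVING: keep groups where MAX(price) <= 595.
  Cairo: ids {4, 19, 27, 33} → MAX(price)=894
  Edinburgh: ids {5, 25, 29, 30} → MAX(price)=874
  Kyoto: ids {18, 22, 23, 31} → MAX(price)=817
  Tokyo: ids {10} → MAX(price)=455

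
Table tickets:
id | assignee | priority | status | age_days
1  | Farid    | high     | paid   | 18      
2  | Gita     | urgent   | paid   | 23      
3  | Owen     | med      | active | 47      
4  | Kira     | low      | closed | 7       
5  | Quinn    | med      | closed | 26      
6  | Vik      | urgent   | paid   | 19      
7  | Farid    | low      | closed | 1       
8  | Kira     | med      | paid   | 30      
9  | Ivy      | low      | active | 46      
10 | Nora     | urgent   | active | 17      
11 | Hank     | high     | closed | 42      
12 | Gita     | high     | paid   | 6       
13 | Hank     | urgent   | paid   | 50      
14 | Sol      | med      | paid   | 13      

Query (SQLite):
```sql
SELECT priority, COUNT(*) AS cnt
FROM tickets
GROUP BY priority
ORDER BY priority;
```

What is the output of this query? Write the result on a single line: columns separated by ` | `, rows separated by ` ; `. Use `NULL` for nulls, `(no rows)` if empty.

high | 3 ; low | 3 ; med | 4 ; urgent | 4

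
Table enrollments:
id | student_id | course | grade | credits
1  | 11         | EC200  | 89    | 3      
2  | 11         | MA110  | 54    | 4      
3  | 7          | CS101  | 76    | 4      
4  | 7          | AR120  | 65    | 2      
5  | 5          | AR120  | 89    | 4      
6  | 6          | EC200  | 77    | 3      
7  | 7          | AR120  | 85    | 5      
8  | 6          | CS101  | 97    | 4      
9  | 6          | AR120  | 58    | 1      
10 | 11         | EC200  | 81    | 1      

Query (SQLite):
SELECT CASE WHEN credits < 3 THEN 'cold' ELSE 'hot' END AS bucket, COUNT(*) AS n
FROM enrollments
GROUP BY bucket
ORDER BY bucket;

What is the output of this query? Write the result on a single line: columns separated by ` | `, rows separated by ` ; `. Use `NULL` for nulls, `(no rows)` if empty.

Bucket rows by credits < 3 → 'cold' else 'hot'; count each bucket.

cold | 3 ; hot | 7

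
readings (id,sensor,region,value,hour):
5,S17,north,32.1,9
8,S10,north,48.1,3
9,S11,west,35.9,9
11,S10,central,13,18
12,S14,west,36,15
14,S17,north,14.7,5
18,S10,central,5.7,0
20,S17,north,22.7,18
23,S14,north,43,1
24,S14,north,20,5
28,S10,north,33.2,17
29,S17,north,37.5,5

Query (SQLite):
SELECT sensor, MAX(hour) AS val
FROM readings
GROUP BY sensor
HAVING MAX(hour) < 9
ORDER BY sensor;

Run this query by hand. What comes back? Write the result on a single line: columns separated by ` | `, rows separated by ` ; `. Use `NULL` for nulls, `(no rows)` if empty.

(no rows)

Partition readings by sensor; compute MAX(hour) within each group.
HAVING: keep groups where MAX(hour) < 9.
  S10: ids {8, 11, 18, 28} → MAX(hour)=18
  S11: ids {9} → MAX(hour)=9
  S14: ids {12, 23, 24} → MAX(hour)=15
  S17: ids {5, 14, 20, 29} → MAX(hour)=18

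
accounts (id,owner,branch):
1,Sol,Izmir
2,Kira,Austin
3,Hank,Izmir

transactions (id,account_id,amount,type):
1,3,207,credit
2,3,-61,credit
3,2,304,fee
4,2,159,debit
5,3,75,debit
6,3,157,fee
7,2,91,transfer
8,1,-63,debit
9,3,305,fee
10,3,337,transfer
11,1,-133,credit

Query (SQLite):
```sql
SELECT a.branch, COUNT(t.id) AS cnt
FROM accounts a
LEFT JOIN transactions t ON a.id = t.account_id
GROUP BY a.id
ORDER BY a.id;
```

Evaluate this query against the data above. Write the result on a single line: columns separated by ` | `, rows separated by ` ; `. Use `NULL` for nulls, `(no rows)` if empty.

LEFT JOIN keeps every accounts row; unmatched ones get NULL for transactions columns.
Group by accounts.id and compute COUNT(t.id). COUNT(col) of an all-NULL group is 0.
  1: ids {8, 11} → COUNT(t.id)=2
  2: ids {3, 4, 7} → COUNT(t.id)=3
  3: ids {1, 2, 5, 6, 9, 10} → COUNT(t.id)=6

Izmir | 2 ; Austin | 3 ; Izmir | 6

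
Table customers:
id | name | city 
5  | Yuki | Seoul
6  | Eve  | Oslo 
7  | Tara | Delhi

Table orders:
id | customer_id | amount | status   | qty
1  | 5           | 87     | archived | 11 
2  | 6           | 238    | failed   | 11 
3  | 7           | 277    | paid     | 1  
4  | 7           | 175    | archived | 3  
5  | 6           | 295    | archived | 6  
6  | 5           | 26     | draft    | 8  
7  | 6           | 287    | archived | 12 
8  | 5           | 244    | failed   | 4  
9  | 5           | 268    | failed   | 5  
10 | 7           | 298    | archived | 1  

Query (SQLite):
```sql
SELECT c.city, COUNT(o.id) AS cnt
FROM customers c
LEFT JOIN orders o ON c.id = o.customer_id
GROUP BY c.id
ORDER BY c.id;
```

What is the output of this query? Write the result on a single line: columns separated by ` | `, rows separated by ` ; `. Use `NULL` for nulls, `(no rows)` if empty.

Seoul | 4 ; Oslo | 3 ; Delhi | 3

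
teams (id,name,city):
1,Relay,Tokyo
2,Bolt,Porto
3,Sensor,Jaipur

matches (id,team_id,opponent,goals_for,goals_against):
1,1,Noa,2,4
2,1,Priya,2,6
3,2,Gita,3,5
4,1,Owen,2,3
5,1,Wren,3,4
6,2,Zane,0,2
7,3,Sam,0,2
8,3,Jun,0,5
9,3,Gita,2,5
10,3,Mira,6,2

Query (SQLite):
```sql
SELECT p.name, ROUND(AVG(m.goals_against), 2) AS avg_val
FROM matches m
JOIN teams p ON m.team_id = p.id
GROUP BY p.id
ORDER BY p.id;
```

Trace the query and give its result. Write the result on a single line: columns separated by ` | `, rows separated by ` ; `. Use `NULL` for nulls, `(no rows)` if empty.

Relay | 4.25 ; Bolt | 3.5 ; Sensor | 3.5

Join each matches row to its teams via team_id.
Group joined rows by teams.id; compute ROUND(AVG(m.goals_against), 2) per group.
  1: ids {1, 2, 4, 5} → ROUND(AVG(m.goals_against), 2)=4.25
  2: ids {3, 6} → ROUND(AVG(m.goals_against), 2)=3.5
  3: ids {7, 8, 9, 10} → ROUND(AVG(m.goals_against), 2)=3.5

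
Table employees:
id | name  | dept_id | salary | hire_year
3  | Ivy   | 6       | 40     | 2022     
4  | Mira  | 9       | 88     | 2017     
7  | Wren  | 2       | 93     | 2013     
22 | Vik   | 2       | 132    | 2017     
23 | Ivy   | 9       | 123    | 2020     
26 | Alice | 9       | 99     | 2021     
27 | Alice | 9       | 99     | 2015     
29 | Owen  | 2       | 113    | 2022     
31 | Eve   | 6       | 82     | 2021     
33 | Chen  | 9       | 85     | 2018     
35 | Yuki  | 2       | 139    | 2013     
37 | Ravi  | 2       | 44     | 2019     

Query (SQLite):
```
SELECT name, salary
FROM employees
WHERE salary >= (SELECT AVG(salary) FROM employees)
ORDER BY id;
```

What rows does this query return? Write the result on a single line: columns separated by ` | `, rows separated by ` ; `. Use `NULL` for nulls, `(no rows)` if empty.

Vik | 132 ; Ivy | 123 ; Alice | 99 ; Alice | 99 ; Owen | 113 ; Yuki | 139

Scalar subquery: AVG(salary) over all employees rows = 94.75.
Keep rows where salary >= that value.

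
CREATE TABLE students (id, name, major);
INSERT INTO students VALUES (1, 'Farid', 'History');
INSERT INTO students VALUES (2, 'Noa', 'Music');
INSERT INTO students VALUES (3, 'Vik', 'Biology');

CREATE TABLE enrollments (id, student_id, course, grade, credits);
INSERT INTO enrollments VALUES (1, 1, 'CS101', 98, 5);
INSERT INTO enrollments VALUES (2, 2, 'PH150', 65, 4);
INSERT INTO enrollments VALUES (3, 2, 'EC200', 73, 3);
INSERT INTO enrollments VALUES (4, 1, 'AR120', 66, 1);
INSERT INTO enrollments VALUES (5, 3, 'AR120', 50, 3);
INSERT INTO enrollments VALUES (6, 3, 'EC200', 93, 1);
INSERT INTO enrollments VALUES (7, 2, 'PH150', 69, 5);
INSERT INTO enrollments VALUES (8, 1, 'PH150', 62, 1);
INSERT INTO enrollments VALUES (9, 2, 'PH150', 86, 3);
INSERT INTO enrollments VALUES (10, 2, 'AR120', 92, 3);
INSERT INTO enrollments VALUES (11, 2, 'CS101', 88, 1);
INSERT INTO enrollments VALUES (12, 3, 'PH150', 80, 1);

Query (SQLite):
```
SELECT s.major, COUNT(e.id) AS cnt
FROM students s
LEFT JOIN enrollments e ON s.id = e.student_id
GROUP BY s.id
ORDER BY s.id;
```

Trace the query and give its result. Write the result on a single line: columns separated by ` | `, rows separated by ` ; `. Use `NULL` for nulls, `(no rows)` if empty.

History | 3 ; Music | 6 ; Biology | 3

LEFT JOIN keeps every students row; unmatched ones get NULL for enrollments columns.
Group by students.id and compute COUNT(e.id). COUNT(col) of an all-NULL group is 0.
  1: ids {1, 4, 8} → COUNT(e.id)=3
  2: ids {2, 3, 7, 9, 10, 11} → COUNT(e.id)=6
  3: ids {5, 6, 12} → COUNT(e.id)=3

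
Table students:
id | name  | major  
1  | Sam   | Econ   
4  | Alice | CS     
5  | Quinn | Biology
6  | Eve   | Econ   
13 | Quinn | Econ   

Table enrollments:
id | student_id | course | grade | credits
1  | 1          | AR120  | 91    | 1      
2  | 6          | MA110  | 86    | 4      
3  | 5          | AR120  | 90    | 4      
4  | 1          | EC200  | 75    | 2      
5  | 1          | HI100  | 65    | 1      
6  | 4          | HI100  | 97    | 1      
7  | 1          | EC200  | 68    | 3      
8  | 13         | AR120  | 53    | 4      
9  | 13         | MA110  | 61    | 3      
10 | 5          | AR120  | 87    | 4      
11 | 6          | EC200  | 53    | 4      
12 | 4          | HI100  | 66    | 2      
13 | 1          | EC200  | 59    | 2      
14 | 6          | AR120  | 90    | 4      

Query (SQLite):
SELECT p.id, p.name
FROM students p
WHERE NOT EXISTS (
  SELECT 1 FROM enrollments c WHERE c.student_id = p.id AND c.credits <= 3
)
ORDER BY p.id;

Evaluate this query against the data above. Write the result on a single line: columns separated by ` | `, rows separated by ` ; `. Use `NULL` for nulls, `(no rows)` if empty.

For each students row, check whether any enrollments with matching student_id has credits <= 3.
Keep rows where that is false.

5 | Quinn ; 6 | Eve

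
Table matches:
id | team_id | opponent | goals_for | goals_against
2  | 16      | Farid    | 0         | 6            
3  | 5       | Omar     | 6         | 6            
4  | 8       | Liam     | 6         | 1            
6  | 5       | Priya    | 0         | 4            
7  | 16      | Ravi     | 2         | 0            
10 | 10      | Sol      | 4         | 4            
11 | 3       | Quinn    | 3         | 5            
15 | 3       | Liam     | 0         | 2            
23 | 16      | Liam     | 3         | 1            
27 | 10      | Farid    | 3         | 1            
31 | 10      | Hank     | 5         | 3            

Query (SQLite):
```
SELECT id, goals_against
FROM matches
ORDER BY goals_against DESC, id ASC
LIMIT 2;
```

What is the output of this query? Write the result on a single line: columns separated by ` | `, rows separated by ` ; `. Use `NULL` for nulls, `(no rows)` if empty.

Sort by goals_against desc, tiebreak id asc: (6, id=2), (6, id=3), (5, id=11), (4, id=6), (4, id=10) …. Take first 2.

2 | 6 ; 3 | 6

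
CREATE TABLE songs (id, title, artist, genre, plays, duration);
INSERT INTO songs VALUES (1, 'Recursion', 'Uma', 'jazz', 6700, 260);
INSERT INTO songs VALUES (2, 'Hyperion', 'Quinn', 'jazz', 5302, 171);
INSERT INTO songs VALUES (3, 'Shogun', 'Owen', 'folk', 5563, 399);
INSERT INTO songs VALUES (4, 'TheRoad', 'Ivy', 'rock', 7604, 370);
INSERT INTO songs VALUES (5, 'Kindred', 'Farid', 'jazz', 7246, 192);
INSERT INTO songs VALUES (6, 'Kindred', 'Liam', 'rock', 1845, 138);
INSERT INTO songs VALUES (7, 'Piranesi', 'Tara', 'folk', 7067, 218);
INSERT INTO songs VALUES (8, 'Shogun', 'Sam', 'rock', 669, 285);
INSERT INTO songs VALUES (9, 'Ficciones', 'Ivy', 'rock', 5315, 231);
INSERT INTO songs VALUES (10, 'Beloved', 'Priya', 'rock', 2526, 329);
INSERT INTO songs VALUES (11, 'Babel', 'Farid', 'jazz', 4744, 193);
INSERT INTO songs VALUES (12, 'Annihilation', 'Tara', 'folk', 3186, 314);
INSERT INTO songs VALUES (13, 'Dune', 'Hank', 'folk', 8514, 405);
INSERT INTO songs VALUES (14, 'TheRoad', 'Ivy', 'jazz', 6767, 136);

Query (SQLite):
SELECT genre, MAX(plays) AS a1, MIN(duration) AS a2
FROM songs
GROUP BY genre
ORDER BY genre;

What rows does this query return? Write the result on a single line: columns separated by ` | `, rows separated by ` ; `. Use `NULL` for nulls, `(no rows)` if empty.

Group songs by genre.
Per group compute: MAX(plays), MIN(duration).
  folk: ids {3, 7, 12, 13} → MAX(plays)=8514, MIN(duration)=218
  jazz: ids {1, 2, 5, 11, 14} → MAX(plays)=7246, MIN(duration)=136
  rock: ids {4, 6, 8, 9, 10} → MAX(plays)=7604, MIN(duration)=138

folk | 8514 | 218 ; jazz | 7246 | 136 ; rock | 7604 | 138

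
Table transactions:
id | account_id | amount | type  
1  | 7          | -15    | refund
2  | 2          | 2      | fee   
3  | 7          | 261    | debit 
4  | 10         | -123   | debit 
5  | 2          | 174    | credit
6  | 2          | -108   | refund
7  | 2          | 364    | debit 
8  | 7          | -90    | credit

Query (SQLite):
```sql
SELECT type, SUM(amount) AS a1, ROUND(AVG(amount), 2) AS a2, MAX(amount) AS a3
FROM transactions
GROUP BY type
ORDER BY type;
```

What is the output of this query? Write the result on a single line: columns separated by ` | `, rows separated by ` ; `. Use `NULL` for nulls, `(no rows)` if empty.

credit | 84 | 42 | 174 ; debit | 502 | 167.33 | 364 ; fee | 2 | 2 | 2 ; refund | -123 | -61.5 | -15

Group transactions by type.
Per group compute: SUM(amount), ROUND(AVG(amount), 2), MAX(amount).
  credit: ids {5, 8} → SUM(amount)=84, ROUND(AVG(amount), 2)=42, MAX(amount)=174
  debit: ids {3, 4, 7} → SUM(amount)=502, ROUND(AVG(amount), 2)=167.33, MAX(amount)=364
  fee: ids {2} → SUM(amount)=2, ROUND(AVG(amount), 2)=2, MAX(amount)=2
  refund: ids {1, 6} → SUM(amount)=-123, ROUND(AVG(amount), 2)=-61.5, MAX(amount)=-15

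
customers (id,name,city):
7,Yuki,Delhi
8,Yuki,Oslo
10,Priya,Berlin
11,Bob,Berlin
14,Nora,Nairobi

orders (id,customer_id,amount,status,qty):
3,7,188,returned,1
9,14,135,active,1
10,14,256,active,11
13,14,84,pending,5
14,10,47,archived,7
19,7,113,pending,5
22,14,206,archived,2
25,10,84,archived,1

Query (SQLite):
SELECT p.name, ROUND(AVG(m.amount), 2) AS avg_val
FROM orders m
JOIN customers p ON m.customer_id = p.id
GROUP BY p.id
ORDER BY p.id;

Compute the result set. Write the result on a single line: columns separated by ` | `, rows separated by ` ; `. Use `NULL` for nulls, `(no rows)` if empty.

Yuki | 150.5 ; Priya | 65.5 ; Nora | 170.25

Join each orders row to its customers via customer_id.
Group joined rows by customers.id; compute ROUND(AVG(m.amount), 2) per group.
  7: ids {3, 19} → ROUND(AVG(m.amount), 2)=150.5
  10: ids {14, 25} → ROUND(AVG(m.amount), 2)=65.5
  14: ids {9, 10, 13, 22} → ROUND(AVG(m.amount), 2)=170.25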